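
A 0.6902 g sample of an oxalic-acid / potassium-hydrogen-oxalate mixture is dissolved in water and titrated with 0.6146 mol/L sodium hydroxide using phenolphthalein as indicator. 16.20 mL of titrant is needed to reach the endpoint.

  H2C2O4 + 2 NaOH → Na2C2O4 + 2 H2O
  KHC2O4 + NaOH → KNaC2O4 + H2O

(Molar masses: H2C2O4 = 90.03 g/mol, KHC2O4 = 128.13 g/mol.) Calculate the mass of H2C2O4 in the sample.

0.3171 g

n(NaOH) = 0.01620 × 0.6146 = 9.957 × 10^-3 mol
Let x = n(H2C2O4), y = n(KHC2O4).
Titrant: 2x + 1y = 9.957 × 10^-3;  mass: 90.03x + 128.13y = 0.6902
Solving, x = 3.522 × 10^-3 mol, y = 2.912 × 10^-3 mol
mass of H2C2O4 = 3.522 × 10^-3 × 90.03 = 0.3171 g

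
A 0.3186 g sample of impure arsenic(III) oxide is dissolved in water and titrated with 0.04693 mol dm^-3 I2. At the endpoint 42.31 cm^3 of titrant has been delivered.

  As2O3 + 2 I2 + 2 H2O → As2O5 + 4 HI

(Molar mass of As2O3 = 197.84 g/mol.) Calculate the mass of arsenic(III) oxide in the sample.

n(I2) = 0.04231 L × 0.04693 mol/L = 1.986 × 10^-3 mol
From the 1:2 ratio, n(As2O3) = 1/2 × 1.986 × 10^-3 = 9.928 × 10^-4 mol
mass of As2O3 = 9.928 × 10^-4 × 197.84 g/mol = 0.1964 g

0.1964 g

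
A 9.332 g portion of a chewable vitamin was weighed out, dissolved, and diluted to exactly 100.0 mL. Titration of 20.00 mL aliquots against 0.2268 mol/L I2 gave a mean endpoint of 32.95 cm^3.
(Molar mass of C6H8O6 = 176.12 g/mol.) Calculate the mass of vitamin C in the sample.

6.581 g

C6H8O6 + I2 → C6H6O6 + 2 HI
n(I2) per titration = 0.03295 × 0.2268 = 7.473 × 10^-3 mol
n(C6H8O6) in each aliquot = 7.473 × 10^-3 mol (1:1 ratio)
n(C6H8O6) in the whole flask = 7.473 × 10^-3 × 100.0/20.00 = 0.03737 mol
mass of C6H8O6 = 0.03737 × 176.12 = 6.581 g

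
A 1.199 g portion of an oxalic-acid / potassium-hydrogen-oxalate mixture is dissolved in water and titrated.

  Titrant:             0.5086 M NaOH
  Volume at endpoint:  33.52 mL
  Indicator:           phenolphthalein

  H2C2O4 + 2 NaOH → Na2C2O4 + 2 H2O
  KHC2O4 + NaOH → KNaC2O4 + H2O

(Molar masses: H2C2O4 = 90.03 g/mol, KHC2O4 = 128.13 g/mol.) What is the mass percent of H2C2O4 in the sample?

n(NaOH) = 0.03352 × 0.5086 = 0.01705 mol
Let x = n(H2C2O4), y = n(KHC2O4).
Titrant: 2x + 1y = 0.01705;  mass: 90.03x + 128.13y = 1.199
Solving, x = 5.928 × 10^-3 mol, y = 5.192 × 10^-3 mol
mass of H2C2O4 = 5.928 × 10^-3 × 90.03 = 0.5337 g
% H2C2O4 = 0.5337 / 1.199 × 100 = 44.51 %

44.51 %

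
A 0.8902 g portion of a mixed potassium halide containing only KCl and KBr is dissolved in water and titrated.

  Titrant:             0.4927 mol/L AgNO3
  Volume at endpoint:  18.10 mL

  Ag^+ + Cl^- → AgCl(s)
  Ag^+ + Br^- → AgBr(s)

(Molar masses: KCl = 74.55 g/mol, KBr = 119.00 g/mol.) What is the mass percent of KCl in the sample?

n(AgNO3) = 0.01810 × 0.4927 = 8.918 × 10^-3 mol
Let x = n(KCl), y = n(KBr).
Titrant: 1x + 1y = 8.918 × 10^-3;  mass: 74.55x + 119.00y = 0.8902
Solving, x = 3.848 × 10^-3 mol, y = 5.070 × 10^-3 mol
mass of KCl = 3.848 × 10^-3 × 74.55 = 0.2868 g
% KCl = 0.2868 / 0.8902 × 100 = 32.22 %

32.22 %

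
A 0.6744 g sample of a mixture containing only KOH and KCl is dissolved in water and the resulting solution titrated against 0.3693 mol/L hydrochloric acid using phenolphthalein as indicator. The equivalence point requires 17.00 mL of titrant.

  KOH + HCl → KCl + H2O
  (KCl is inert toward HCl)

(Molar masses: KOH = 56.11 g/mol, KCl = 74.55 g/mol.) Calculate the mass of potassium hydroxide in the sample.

0.3523 g

n(HCl) = 0.01700 × 0.3693 = 6.278 × 10^-3 mol
Let x = n(KOH), y = n(KCl).
Titrant: 1x = 6.278 × 10^-3;  mass: 56.11x + 74.55y = 0.6744
Solving, x = 6.278 × 10^-3 mol, y = 4.321 × 10^-3 mol
mass of KOH = 6.278 × 10^-3 × 56.11 = 0.3523 g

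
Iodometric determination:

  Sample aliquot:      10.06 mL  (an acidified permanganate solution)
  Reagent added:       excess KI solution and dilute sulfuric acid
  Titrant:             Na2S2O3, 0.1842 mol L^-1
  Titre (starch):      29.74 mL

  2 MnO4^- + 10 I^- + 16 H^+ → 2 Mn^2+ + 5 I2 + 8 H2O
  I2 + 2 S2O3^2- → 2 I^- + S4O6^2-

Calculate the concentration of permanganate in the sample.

0.1089 mol/L

n(S2O3^2-) = 0.02974 × 0.1842 = 5.478 × 10^-3 mol
n(I2) = n(S2O3^2-)/2 = 2.739 × 10^-3 mol
From the 2:5 ratio, n(MnO4^-) in the aliquot = 2/5 × 2.739 × 10^-3 = 1.096 × 10^-3 mol
[MnO4^-] = 1.096 × 10^-3 / 0.01006 = 0.1089 mol/L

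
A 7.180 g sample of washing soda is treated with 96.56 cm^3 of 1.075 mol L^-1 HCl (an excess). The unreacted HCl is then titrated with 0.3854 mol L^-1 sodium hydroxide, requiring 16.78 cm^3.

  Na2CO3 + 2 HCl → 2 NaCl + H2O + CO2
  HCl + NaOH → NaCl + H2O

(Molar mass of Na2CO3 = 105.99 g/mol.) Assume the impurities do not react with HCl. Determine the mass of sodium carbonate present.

5.158 g

n(HCl) added = 0.09656 × 1.075 = 0.1038 mol
n(NaOH) used in back-titration = 0.01678 × 0.3854 = 6.467 × 10^-3 mol
n(HCl) left over = 6.467 × 10^-3 mol (1:1 ratio)
n(HCl) consumed by analyte = 0.1038 − 6.467 × 10^-3 = 0.09733 mol
From the 1:2 ratio, n(Na2CO3) = 1/2 × 0.09733 = 0.04867 mol
mass of Na2CO3 = 0.04867 × 105.99 = 5.158 g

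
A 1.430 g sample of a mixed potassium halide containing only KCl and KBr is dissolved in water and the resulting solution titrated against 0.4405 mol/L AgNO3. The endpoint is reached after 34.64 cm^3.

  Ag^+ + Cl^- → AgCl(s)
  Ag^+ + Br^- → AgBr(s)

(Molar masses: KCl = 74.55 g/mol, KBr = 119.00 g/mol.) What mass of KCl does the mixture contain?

0.6471 g

n(AgNO3) = 0.03464 × 0.4405 = 0.01526 mol
Let x = n(KCl), y = n(KBr).
Titrant: 1x + 1y = 0.01526;  mass: 74.55x + 119.00y = 1.430
Solving, x = 8.680 × 10^-3 mol, y = 6.579 × 10^-3 mol
mass of KCl = 8.680 × 10^-3 × 74.55 = 0.6471 g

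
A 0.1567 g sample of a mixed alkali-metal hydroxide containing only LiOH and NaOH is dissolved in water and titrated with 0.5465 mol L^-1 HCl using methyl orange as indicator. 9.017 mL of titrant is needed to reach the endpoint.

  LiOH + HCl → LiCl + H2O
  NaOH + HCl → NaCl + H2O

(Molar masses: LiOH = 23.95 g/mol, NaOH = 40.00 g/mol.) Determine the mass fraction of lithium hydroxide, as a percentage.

n(HCl) = 0.009017 × 0.5465 = 4.928 × 10^-3 mol
Let x = n(LiOH), y = n(NaOH).
Titrant: 1x + 1y = 4.928 × 10^-3;  mass: 23.95x + 40.00y = 0.1567
Solving, x = 2.518 × 10^-3 mol, y = 2.410 × 10^-3 mol
mass of LiOH = 2.518 × 10^-3 × 23.95 = 0.06030 g
% LiOH = 0.06030 / 0.1567 × 100 = 38.48 %

38.48 %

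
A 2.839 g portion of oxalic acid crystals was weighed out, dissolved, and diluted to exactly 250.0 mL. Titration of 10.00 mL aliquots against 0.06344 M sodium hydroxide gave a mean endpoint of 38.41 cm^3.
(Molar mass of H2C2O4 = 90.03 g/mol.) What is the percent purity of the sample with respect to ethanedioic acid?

96.59 %

H2C2O4 + 2 NaOH → Na2C2O4 + 2 H2O
n(NaOH) per titration = 0.03841 × 0.06344 = 2.437 × 10^-3 mol
From the 1:2 ratio, n(H2C2O4) in each aliquot = 1/2 × 2.437 × 10^-3 = 1.218 × 10^-3 mol
n(H2C2O4) in the whole flask = 1.218 × 10^-3 × 250.0/10.00 = 0.03046 mol
mass of H2C2O4 = 0.03046 × 90.03 = 2.742 g
% H2C2O4 = 2.742 / 2.839 × 100 = 96.59 %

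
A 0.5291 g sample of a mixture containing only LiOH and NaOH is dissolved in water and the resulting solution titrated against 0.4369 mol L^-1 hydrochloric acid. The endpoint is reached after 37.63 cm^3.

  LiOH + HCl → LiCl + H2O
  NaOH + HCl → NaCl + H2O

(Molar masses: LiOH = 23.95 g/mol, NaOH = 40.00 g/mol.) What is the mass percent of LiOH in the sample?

n(HCl) = 0.03763 × 0.4369 = 0.01644 mol
Let x = n(LiOH), y = n(NaOH).
Titrant: 1x + 1y = 0.01644;  mass: 23.95x + 40.00y = 0.5291
Solving, x = 8.008 × 10^-3 mol, y = 8.433 × 10^-3 mol
mass of LiOH = 8.008 × 10^-3 × 23.95 = 0.1918 g
% LiOH = 0.1918 / 0.5291 × 100 = 36.25 %

36.25 %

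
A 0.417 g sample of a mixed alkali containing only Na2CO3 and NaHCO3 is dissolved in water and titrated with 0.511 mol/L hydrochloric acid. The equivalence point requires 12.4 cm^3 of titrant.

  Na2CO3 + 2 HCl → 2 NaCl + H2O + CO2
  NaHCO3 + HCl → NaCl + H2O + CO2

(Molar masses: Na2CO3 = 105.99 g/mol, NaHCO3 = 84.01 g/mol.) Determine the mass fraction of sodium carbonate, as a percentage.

47.3 %

n(HCl) = 0.0124 × 0.511 = 6.34 × 10^-3 mol
Let x = n(Na2CO3), y = n(NaHCO3).
Titrant: 2x + 1y = 6.34 × 10^-3;  mass: 105.99x + 84.01y = 0.417
Solving, x = 1.86 × 10^-3 mol, y = 2.62 × 10^-3 mol
mass of Na2CO3 = 1.86 × 10^-3 × 105.99 = 0.197 g
% Na2CO3 = 0.197 / 0.417 × 100 = 47.3 %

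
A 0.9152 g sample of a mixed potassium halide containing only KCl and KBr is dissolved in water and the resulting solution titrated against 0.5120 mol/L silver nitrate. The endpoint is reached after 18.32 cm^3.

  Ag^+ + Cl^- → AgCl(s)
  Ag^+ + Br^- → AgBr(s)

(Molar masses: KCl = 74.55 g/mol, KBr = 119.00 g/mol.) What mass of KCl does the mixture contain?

n(AgNO3) = 0.01832 × 0.5120 = 9.380 × 10^-3 mol
Let x = n(KCl), y = n(KBr).
Titrant: 1x + 1y = 9.380 × 10^-3;  mass: 74.55x + 119.00y = 0.9152
Solving, x = 4.522 × 10^-3 mol, y = 4.858 × 10^-3 mol
mass of KCl = 4.522 × 10^-3 × 74.55 = 0.3371 g

0.3371 g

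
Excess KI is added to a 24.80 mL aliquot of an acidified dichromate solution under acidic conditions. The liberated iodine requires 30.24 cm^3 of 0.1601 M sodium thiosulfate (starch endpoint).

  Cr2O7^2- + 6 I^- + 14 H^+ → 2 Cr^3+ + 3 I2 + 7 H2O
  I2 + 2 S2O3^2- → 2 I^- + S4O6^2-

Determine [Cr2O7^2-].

0.03254 M

n(S2O3^2-) = 0.03024 × 0.1601 = 4.841 × 10^-3 mol
n(I2) = n(S2O3^2-)/2 = 2.421 × 10^-3 mol
From the 1:3 ratio, n(Cr2O7^2-) in the aliquot = 1/3 × 2.421 × 10^-3 = 8.069 × 10^-4 mol
[Cr2O7^2-] = 8.069 × 10^-4 / 0.02480 = 0.03254 mol/L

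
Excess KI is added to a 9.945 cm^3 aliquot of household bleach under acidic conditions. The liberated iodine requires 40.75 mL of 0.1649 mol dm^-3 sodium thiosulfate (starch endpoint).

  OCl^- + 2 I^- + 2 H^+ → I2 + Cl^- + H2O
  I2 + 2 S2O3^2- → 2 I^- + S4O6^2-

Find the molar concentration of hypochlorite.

0.3378 mol/L

n(S2O3^2-) = 0.04075 × 0.1649 = 6.720 × 10^-3 mol
n(I2) = n(S2O3^2-)/2 = 3.360 × 10^-3 mol
n(OCl^-) in the aliquot = 3.360 × 10^-3 mol (1:1 ratio)
[OCl^-] = 3.360 × 10^-3 / 0.009945 = 0.3378 mol/L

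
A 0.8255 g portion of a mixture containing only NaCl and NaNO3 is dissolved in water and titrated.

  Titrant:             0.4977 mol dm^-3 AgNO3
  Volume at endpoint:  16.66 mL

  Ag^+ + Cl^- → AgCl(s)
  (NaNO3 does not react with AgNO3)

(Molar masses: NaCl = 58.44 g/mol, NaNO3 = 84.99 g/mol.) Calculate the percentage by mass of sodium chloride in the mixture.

58.70 %

n(AgNO3) = 0.01666 × 0.4977 = 8.292 × 10^-3 mol
Let x = n(NaCl), y = n(NaNO3).
Titrant: 1x = 8.292 × 10^-3;  mass: 58.44x + 84.99y = 0.8255
Solving, x = 8.292 × 10^-3 mol, y = 4.011 × 10^-3 mol
mass of NaCl = 8.292 × 10^-3 × 58.44 = 0.4846 g
% NaCl = 0.4846 / 0.8255 × 100 = 58.70 %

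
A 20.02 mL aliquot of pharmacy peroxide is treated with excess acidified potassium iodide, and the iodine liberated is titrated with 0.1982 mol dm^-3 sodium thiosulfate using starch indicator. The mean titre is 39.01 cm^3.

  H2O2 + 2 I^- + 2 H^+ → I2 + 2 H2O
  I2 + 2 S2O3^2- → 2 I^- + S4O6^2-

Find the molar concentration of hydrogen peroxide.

0.1931 mol/L

n(S2O3^2-) = 0.03901 × 0.1982 = 7.732 × 10^-3 mol
n(I2) = n(S2O3^2-)/2 = 3.866 × 10^-3 mol
n(H2O2) in the aliquot = 3.866 × 10^-3 mol (1:1 ratio)
[H2O2] = 3.866 × 10^-3 / 0.02002 = 0.1931 mol/L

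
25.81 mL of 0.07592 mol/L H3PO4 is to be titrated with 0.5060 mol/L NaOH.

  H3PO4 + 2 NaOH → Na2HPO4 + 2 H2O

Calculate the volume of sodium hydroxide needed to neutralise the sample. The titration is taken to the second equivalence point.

7.745 mL

n(H3PO4) = 0.02581 L × 0.07592 mol/L = 1.959 × 10^-3 mol
From the 2:1 stoichiometry, n(NaOH) = 2/1 × 1.959 × 10^-3 = 3.919 × 10^-3 mol
V(NaOH) = 3.919 × 10^-3 mol / 0.5060 mol/L = 0.007745 L = 7.745 mL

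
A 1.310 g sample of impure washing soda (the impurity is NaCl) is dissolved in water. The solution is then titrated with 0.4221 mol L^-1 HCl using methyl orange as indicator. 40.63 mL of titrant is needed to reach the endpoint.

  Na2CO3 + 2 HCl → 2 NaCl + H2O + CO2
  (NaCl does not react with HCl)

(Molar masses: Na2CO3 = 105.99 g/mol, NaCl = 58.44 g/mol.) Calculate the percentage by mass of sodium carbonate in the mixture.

69.38 %

n(HCl) = 0.04063 × 0.4221 = 0.01715 mol
Let x = n(Na2CO3), y = n(NaCl).
Titrant: 2x = 0.01715;  mass: 105.99x + 58.44y = 1.310
Solving, x = 8.575 × 10^-3 mol, y = 6.864 × 10^-3 mol
mass of Na2CO3 = 8.575 × 10^-3 × 105.99 = 0.9089 g
% Na2CO3 = 0.9089 / 1.310 × 100 = 69.38 %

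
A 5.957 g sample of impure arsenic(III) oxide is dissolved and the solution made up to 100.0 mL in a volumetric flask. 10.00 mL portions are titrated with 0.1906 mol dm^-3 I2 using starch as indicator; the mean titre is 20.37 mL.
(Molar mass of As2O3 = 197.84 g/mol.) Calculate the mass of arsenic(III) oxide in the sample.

As2O3 + 2 I2 + 2 H2O → As2O5 + 4 HI
n(I2) per titration = 0.02037 × 0.1906 = 3.883 × 10^-3 mol
From the 1:2 ratio, n(As2O3) in each aliquot = 1/2 × 3.883 × 10^-3 = 1.941 × 10^-3 mol
n(As2O3) in the whole flask = 1.941 × 10^-3 × 100.0/10.00 = 0.01941 mol
mass of As2O3 = 0.01941 × 197.84 = 3.841 g

3.841 g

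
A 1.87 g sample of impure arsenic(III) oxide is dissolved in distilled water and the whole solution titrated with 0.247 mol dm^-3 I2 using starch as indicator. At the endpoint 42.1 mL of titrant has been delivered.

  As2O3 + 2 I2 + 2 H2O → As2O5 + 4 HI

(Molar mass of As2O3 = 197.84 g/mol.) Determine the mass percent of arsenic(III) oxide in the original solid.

n(I2) = 0.0421 L × 0.247 mol/L = 0.0104 mol
From the 1:2 ratio, n(As2O3) = 1/2 × 0.0104 = 5.20 × 10^-3 mol
mass of As2O3 = 5.20 × 10^-3 × 197.84 g/mol = 1.03 g
% As2O3 = 1.03 / 1.87 × 100 = 55.0 %

55.0 %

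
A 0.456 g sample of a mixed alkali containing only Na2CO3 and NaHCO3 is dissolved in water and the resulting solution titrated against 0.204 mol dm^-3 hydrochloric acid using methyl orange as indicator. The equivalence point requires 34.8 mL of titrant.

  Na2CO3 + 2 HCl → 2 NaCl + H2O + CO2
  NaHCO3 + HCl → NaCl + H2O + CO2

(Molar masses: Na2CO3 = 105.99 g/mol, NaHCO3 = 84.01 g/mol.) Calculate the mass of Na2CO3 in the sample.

0.240 g

n(HCl) = 0.0348 × 0.204 = 7.10 × 10^-3 mol
Let x = n(Na2CO3), y = n(NaHCO3).
Titrant: 2x + 1y = 7.10 × 10^-3;  mass: 105.99x + 84.01y = 0.456
Solving, x = 2.26 × 10^-3 mol, y = 2.57 × 10^-3 mol
mass of Na2CO3 = 2.26 × 10^-3 × 105.99 = 0.240 g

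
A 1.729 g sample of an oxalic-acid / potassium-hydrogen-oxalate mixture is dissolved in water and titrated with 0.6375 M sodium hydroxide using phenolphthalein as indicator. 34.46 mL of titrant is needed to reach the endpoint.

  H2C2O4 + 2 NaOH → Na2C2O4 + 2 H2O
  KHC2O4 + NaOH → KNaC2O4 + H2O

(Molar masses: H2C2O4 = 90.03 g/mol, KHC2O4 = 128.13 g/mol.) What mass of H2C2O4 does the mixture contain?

n(NaOH) = 0.03446 × 0.6375 = 0.02197 mol
Let x = n(H2C2O4), y = n(KHC2O4).
Titrant: 2x + 1y = 0.02197;  mass: 90.03x + 128.13y = 1.729
Solving, x = 6.532 × 10^-3 mol, y = 8.905 × 10^-3 mol
mass of H2C2O4 = 6.532 × 10^-3 × 90.03 = 0.5881 g

0.5881 g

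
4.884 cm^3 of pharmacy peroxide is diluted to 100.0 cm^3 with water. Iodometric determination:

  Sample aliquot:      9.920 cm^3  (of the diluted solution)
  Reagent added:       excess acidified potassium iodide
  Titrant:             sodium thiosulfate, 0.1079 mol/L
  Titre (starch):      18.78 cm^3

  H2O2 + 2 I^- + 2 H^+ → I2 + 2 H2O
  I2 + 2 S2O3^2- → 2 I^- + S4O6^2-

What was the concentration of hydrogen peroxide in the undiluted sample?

n(S2O3^2-) = 0.01878 × 0.1079 = 2.026 × 10^-3 mol
n(I2) = n(S2O3^2-)/2 = 1.013 × 10^-3 mol
n(H2O2) in the aliquot = 1.013 × 10^-3 mol (1:1 ratio)
[H2O2]_dilute = 1.013 × 10^-3 / 0.009920 = 0.1021 mol/L
[H2O2]_original = 0.1021 × 100.0/4.884 = 2.091 mol/L

2.091 mol/L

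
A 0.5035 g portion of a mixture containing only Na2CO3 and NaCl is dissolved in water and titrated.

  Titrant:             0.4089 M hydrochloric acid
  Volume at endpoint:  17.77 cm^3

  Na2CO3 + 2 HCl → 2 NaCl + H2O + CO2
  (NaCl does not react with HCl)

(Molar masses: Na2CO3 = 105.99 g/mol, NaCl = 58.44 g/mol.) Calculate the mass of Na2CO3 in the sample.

0.3851 g

n(HCl) = 0.01777 × 0.4089 = 7.266 × 10^-3 mol
Let x = n(Na2CO3), y = n(NaCl).
Titrant: 2x = 7.266 × 10^-3;  mass: 105.99x + 58.44y = 0.5035
Solving, x = 3.633 × 10^-3 mol, y = 2.027 × 10^-3 mol
mass of Na2CO3 = 3.633 × 10^-3 × 105.99 = 0.3851 g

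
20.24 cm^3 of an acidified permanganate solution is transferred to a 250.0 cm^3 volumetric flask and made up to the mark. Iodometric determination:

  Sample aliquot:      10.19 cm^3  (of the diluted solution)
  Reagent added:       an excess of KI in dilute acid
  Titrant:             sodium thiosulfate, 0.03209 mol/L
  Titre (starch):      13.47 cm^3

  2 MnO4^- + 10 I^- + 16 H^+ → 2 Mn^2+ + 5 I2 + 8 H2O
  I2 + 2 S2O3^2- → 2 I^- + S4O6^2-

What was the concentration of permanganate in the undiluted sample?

0.1048 mol/L

n(S2O3^2-) = 0.01347 × 0.03209 = 4.323 × 10^-4 mol
n(I2) = n(S2O3^2-)/2 = 2.161 × 10^-4 mol
From the 2:5 ratio, n(MnO4^-) in the aliquot = 2/5 × 2.161 × 10^-4 = 8.645 × 10^-5 mol
[MnO4^-]_dilute = 8.645 × 10^-5 / 0.01019 = 0.008484 mol/L
[MnO4^-]_original = 0.008484 × 250.0/20.24 = 0.1048 mol/L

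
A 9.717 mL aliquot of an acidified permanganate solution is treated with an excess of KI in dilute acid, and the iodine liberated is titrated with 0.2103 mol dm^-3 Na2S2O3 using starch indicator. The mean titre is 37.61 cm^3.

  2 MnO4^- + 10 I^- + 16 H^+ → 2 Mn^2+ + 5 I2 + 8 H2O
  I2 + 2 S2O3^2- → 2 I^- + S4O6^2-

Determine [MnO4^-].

0.1628 mol/L

n(S2O3^2-) = 0.03761 × 0.2103 = 7.909 × 10^-3 mol
n(I2) = n(S2O3^2-)/2 = 3.955 × 10^-3 mol
From the 2:5 ratio, n(MnO4^-) in the aliquot = 2/5 × 3.955 × 10^-3 = 1.582 × 10^-3 mol
[MnO4^-] = 1.582 × 10^-3 / 0.009717 = 0.1628 mol/L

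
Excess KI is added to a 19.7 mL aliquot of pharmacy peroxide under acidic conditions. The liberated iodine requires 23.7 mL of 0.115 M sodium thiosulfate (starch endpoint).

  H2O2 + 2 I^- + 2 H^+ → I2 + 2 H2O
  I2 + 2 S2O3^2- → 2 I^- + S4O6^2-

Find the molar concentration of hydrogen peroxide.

0.0692 M

n(S2O3^2-) = 0.0237 × 0.115 = 2.73 × 10^-3 mol
n(I2) = n(S2O3^2-)/2 = 1.36 × 10^-3 mol
n(H2O2) in the aliquot = 1.36 × 10^-3 mol (1:1 ratio)
[H2O2] = 1.36 × 10^-3 / 0.0197 = 0.0692 mol/L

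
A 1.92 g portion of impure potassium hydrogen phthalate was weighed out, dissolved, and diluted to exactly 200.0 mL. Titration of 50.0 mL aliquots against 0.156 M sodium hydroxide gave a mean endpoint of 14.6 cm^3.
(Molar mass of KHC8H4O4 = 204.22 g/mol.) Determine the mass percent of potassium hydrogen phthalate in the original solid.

96.9 %

KHC8H4O4 + NaOH → KNaC8H4O4 + H2O
n(NaOH) per titration = 0.0146 × 0.156 = 2.28 × 10^-3 mol
n(KHC8H4O4) in each aliquot = 2.28 × 10^-3 mol (1:1 ratio)
n(KHC8H4O4) in the whole flask = 2.28 × 10^-3 × 200.0/50.0 = 9.11 × 10^-3 mol
mass of KHC8H4O4 = 9.11 × 10^-3 × 204.22 = 1.86 g
% KHC8H4O4 = 1.86 / 1.92 × 100 = 96.9 %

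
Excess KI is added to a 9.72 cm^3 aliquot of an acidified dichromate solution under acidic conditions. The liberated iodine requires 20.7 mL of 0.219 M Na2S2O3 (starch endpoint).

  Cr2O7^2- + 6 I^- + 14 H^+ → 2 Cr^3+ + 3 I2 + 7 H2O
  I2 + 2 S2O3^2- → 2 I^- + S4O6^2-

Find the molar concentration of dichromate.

n(S2O3^2-) = 0.0207 × 0.219 = 4.53 × 10^-3 mol
n(I2) = n(S2O3^2-)/2 = 2.27 × 10^-3 mol
From the 1:3 ratio, n(Cr2O7^2-) in the aliquot = 1/3 × 2.27 × 10^-3 = 7.56 × 10^-4 mol
[Cr2O7^2-] = 7.56 × 10^-4 / 0.00972 = 0.0777 mol/L

0.0777 M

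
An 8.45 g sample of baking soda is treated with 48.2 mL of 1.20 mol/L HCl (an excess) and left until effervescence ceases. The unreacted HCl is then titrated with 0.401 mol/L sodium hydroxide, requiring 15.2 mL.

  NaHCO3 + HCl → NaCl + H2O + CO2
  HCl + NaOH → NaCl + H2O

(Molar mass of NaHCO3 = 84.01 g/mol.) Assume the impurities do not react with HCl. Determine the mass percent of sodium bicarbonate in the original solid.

51.4 %

n(HCl) added = 0.0482 × 1.20 = 0.0578 mol
n(NaOH) used in back-titration = 0.0152 × 0.401 = 6.10 × 10^-3 mol
n(HCl) left over = 6.10 × 10^-3 mol (1:1 ratio)
n(HCl) consumed by analyte = 0.0578 − 6.10 × 10^-3 = 0.0517 mol
n(NaHCO3) = 0.0517 mol (1:1 ratio)
mass of NaHCO3 = 0.0517 × 84.01 = 4.35 g
% NaHCO3 = 4.35 / 8.45 × 100 = 51.4 %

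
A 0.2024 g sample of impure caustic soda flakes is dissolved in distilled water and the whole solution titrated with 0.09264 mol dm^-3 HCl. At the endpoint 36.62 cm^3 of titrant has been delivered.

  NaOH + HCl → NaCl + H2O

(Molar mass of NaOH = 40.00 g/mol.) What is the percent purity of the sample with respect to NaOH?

n(HCl) = 0.03662 L × 0.09264 mol/L = 3.392 × 10^-3 mol
n(NaOH) = 3.392 × 10^-3 mol (1:1 ratio)
mass of NaOH = 3.392 × 10^-3 × 40.00 g/mol = 0.1357 g
% NaOH = 0.1357 / 0.2024 × 100 = 67.04 %

67.04 %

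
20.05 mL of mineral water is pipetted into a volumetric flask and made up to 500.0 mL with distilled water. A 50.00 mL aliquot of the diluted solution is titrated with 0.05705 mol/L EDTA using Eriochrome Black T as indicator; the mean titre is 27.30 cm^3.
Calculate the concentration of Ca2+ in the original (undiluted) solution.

0.7768 mol/L

Ca^2+ + EDTA^4- → [Ca(EDTA)]^2-
n(EDTA) = 0.02730 × 0.05705 = 1.557 × 10^-3 mol
n(Ca2+) in the aliquot = 1.557 × 10^-3 mol (1:1 ratio)
[Ca2+]_dilute = 1.557 × 10^-3 / 0.05000 = 0.03115 mol/L
Dilution factor = 500.0 / 20.05 = 24.94
[Ca2+]_stock = 0.03115 × 24.94 = 0.7768 mol/L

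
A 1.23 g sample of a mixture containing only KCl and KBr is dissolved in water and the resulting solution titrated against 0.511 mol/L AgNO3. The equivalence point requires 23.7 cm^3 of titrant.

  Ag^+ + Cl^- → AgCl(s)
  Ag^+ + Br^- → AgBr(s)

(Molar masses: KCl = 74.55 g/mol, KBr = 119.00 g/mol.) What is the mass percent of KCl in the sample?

n(AgNO3) = 0.0237 × 0.511 = 0.0121 mol
Let x = n(KCl), y = n(KBr).
Titrant: 1x + 1y = 0.0121;  mass: 74.55x + 119.00y = 1.23
Solving, x = 4.75 × 10^-3 mol, y = 7.36 × 10^-3 mol
mass of KCl = 4.75 × 10^-3 × 74.55 = 0.354 g
% KCl = 0.354 / 1.23 × 100 = 28.8 %

28.8 %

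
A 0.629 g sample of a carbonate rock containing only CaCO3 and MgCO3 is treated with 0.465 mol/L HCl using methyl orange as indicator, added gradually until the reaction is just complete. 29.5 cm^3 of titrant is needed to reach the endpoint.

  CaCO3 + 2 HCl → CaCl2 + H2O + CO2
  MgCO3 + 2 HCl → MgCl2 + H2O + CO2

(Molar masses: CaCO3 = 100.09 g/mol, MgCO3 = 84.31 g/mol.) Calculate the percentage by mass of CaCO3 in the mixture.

51.2 %

n(HCl) = 0.0295 × 0.465 = 0.0137 mol
Let x = n(CaCO3), y = n(MgCO3).
Titrant: 2x + 2y = 0.0137;  mass: 100.09x + 84.31y = 0.629
Solving, x = 3.22 × 10^-3 mol, y = 3.64 × 10^-3 mol
mass of CaCO3 = 3.22 × 10^-3 × 100.09 = 0.322 g
% CaCO3 = 0.322 / 0.629 × 100 = 51.2 %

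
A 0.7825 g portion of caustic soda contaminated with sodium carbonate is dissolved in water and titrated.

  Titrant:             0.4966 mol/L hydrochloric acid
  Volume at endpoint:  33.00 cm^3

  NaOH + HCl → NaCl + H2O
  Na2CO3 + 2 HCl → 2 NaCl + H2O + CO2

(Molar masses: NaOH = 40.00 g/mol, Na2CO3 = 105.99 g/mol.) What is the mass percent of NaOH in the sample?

n(HCl) = 0.03300 × 0.4966 = 0.01639 mol
Let x = n(NaOH), y = n(Na2CO3).
Titrant: 1x + 2y = 0.01639;  mass: 40.00x + 105.99y = 0.7825
Solving, x = 6.616 × 10^-3 mol, y = 4.886 × 10^-3 mol
mass of NaOH = 6.616 × 10^-3 × 40.00 = 0.2646 g
% NaOH = 0.2646 / 0.7825 × 100 = 33.82 %

33.82 %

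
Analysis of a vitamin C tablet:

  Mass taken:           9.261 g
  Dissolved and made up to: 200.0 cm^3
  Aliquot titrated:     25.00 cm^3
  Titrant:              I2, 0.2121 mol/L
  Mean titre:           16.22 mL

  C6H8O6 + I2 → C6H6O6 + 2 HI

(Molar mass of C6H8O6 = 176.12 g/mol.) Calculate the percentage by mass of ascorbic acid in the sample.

n(I2) per titration = 0.01622 × 0.2121 = 3.440 × 10^-3 mol
n(C6H8O6) in each aliquot = 3.440 × 10^-3 mol (1:1 ratio)
n(C6H8O6) in the whole flask = 3.440 × 10^-3 × 200.0/25.00 = 0.02752 mol
mass of C6H8O6 = 0.02752 × 176.12 = 4.847 g
% C6H8O6 = 4.847 / 9.261 × 100 = 52.34 %

52.34 %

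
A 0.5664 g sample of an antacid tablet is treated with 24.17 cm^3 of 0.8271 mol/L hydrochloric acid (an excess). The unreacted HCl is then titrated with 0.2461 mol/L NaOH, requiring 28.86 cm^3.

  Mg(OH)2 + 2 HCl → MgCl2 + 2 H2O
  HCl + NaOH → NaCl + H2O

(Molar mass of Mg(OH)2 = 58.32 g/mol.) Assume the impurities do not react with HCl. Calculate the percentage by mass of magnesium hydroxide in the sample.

n(HCl) added = 0.02417 × 0.8271 = 0.01999 mol
n(NaOH) used in back-titration = 0.02886 × 0.2461 = 7.102 × 10^-3 mol
n(HCl) left over = 7.102 × 10^-3 mol (1:1 ratio)
n(HCl) consumed by analyte = 0.01999 − 7.102 × 10^-3 = 0.01289 mol
From the 1:2 ratio, n(Mg(OH)2) = 1/2 × 0.01289 = 6.444 × 10^-3 mol
mass of Mg(OH)2 = 6.444 × 10^-3 × 58.32 = 0.3758 g
% Mg(OH)2 = 0.3758 / 0.5664 × 100 = 66.35 %

66.35 %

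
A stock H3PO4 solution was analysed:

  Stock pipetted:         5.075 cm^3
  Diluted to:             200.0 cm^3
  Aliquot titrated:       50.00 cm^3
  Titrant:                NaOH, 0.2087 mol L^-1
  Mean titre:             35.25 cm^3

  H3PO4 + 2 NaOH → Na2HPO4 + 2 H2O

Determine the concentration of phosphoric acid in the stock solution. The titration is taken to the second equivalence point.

n(NaOH) = 0.03525 × 0.2087 = 7.357 × 10^-3 mol
From the 1:2 ratio, n(H3PO4) in the aliquot = 1/2 × 7.357 × 10^-3 = 3.678 × 10^-3 mol
[H3PO4]_dilute = 3.678 × 10^-3 / 0.05000 = 0.07357 mol/L
Dilution factor = 200.0 / 5.075 = 39.41
[H3PO4]_stock = 0.07357 × 39.41 = 2.899 mol/L

2.899 mol/L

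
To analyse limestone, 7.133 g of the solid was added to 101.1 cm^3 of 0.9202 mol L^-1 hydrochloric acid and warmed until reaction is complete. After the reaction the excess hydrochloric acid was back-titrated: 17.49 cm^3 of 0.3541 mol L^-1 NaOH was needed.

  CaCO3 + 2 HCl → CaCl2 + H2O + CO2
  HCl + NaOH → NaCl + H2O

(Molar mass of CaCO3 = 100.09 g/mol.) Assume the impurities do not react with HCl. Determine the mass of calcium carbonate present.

n(HCl) added = 0.1011 × 0.9202 = 0.09303 mol
n(NaOH) used in back-titration = 0.01749 × 0.3541 = 6.193 × 10^-3 mol
n(HCl) left over = 6.193 × 10^-3 mol (1:1 ratio)
n(HCl) consumed by analyte = 0.09303 − 6.193 × 10^-3 = 0.08684 mol
From the 1:2 ratio, n(CaCO3) = 1/2 × 0.08684 = 0.04342 mol
mass of CaCO3 = 0.04342 × 100.09 = 4.346 g

4.346 g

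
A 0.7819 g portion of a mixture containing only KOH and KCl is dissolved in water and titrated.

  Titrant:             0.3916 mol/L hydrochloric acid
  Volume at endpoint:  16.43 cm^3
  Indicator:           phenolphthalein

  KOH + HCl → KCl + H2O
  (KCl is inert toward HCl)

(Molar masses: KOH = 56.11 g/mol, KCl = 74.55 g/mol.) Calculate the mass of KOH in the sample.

n(HCl) = 0.01643 × 0.3916 = 6.434 × 10^-3 mol
Let x = n(KOH), y = n(KCl).
Titrant: 1x = 6.434 × 10^-3;  mass: 56.11x + 74.55y = 0.7819
Solving, x = 6.434 × 10^-3 mol, y = 5.646 × 10^-3 mol
mass of KOH = 6.434 × 10^-3 × 56.11 = 0.3610 g

0.3610 g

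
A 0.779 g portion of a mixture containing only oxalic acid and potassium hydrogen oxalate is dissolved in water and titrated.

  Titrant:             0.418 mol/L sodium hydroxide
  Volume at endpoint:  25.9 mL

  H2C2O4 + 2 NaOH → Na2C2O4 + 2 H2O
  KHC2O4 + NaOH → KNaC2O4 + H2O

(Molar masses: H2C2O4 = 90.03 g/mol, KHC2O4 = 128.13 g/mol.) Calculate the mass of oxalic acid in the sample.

n(NaOH) = 0.0259 × 0.418 = 0.0108 mol
Let x = n(H2C2O4), y = n(KHC2O4).
Titrant: 2x + 1y = 0.0108;  mass: 90.03x + 128.13y = 0.779
Solving, x = 3.66 × 10^-3 mol, y = 3.51 × 10^-3 mol
mass of H2C2O4 = 3.66 × 10^-3 × 90.03 = 0.329 g

0.329 g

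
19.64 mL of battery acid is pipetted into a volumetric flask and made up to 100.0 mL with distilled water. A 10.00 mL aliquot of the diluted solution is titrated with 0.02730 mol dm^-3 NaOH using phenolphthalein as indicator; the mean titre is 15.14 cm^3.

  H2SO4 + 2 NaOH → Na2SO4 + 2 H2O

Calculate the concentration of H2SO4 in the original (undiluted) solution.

n(NaOH) = 0.01514 × 0.02730 = 4.133 × 10^-4 mol
From the 1:2 ratio, n(H2SO4) in the aliquot = 1/2 × 4.133 × 10^-4 = 2.067 × 10^-4 mol
[H2SO4]_dilute = 2.067 × 10^-4 / 0.01000 = 0.02067 mol/L
Dilution factor = 100.0 / 19.64 = 5.092
[H2SO4]_stock = 0.02067 × 5.092 = 0.1052 mol/L

0.1052 mol/L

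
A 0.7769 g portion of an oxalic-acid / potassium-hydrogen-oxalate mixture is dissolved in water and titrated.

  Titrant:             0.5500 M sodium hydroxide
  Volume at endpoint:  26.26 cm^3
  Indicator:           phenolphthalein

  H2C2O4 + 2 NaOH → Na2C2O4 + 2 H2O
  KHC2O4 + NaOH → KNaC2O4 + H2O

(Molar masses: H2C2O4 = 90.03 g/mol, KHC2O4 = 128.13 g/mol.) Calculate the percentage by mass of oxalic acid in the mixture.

74.85 %

n(NaOH) = 0.02626 × 0.5500 = 0.01444 mol
Let x = n(H2C2O4), y = n(KHC2O4).
Titrant: 2x + 1y = 0.01444;  mass: 90.03x + 128.13y = 0.7769
Solving, x = 6.459 × 10^-3 mol, y = 1.525 × 10^-3 mol
mass of H2C2O4 = 6.459 × 10^-3 × 90.03 = 0.5815 g
% H2C2O4 = 0.5815 / 0.7769 × 100 = 74.85 %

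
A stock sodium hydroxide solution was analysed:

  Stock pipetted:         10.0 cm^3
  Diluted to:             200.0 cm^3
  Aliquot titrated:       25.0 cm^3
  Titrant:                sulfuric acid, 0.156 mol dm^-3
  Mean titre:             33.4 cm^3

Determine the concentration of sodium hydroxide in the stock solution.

8.34 mol/L

2 NaOH + H2SO4 → Na2SO4 + 2 H2O
n(H2SO4) = 0.0334 × 0.156 = 5.21 × 10^-3 mol
From the 2:1 ratio, n(NaOH) in the aliquot = 2/1 × 5.21 × 10^-3 = 0.0104 mol
[NaOH]_dilute = 0.0104 / 0.0250 = 0.417 mol/L
Dilution factor = 200.0 / 10.0 = 20.00
[NaOH]_stock = 0.417 × 20.00 = 8.34 mol/L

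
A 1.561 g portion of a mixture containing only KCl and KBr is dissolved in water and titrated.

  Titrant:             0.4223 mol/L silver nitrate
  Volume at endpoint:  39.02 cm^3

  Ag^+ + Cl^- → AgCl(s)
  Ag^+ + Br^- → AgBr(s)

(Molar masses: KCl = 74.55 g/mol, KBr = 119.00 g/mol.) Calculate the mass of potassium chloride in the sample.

n(AgNO3) = 0.03902 × 0.4223 = 0.01648 mol
Let x = n(KCl), y = n(KBr).
Titrant: 1x + 1y = 0.01648;  mass: 74.55x + 119.00y = 1.561
Solving, x = 8.997 × 10^-3 mol, y = 7.482 × 10^-3 mol
mass of KCl = 8.997 × 10^-3 × 74.55 = 0.6707 g

0.6707 g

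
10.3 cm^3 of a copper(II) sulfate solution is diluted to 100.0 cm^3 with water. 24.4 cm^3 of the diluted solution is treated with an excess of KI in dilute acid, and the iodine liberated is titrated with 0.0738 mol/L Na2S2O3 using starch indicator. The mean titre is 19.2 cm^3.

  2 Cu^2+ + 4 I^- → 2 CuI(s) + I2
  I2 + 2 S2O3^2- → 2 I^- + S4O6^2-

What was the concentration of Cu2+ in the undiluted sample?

n(S2O3^2-) = 0.0192 × 0.0738 = 1.42 × 10^-3 mol
n(I2) = n(S2O3^2-)/2 = 7.08 × 10^-4 mol
From the 2:1 ratio, n(Cu2+) in the aliquot = 2/1 × 7.08 × 10^-4 = 1.42 × 10^-3 mol
[Cu2+]_dilute = 1.42 × 10^-3 / 0.0244 = 0.0581 mol/L
[Cu2+]_original = 0.0581 × 100.0/10.3 = 0.564 mol/L

0.564 mol/L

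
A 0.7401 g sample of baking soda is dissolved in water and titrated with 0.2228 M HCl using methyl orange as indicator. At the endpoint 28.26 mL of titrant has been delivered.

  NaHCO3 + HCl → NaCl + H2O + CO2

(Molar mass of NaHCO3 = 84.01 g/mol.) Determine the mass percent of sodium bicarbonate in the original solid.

n(HCl) = 0.02826 L × 0.2228 mol/L = 6.296 × 10^-3 mol
n(NaHCO3) = 6.296 × 10^-3 mol (1:1 ratio)
mass of NaHCO3 = 6.296 × 10^-3 × 84.01 g/mol = 0.5290 g
% NaHCO3 = 0.5290 / 0.7401 × 100 = 71.47 %

71.47 %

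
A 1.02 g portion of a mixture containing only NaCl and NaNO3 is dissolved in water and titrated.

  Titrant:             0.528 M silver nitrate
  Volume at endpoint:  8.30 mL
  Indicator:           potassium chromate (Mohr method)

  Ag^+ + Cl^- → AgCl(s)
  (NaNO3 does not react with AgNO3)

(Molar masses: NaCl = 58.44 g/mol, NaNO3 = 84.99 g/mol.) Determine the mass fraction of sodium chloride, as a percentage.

25.1 %

n(AgNO3) = 0.00830 × 0.528 = 4.38 × 10^-3 mol
Let x = n(NaCl), y = n(NaNO3).
Titrant: 1x = 4.38 × 10^-3;  mass: 58.44x + 84.99y = 1.02
Solving, x = 4.38 × 10^-3 mol, y = 8.99 × 10^-3 mol
mass of NaCl = 4.38 × 10^-3 × 58.44 = 0.256 g
% NaCl = 0.256 / 1.02 × 100 = 25.1 %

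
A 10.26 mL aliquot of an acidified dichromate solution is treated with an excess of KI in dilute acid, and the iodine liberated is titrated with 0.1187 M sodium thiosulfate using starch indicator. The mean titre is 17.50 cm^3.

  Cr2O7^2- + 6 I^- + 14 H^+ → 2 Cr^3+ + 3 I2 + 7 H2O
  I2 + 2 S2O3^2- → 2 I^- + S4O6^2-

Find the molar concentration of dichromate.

n(S2O3^2-) = 0.01750 × 0.1187 = 2.077 × 10^-3 mol
n(I2) = n(S2O3^2-)/2 = 1.039 × 10^-3 mol
From the 1:3 ratio, n(Cr2O7^2-) in the aliquot = 1/3 × 1.039 × 10^-3 = 3.462 × 10^-4 mol
[Cr2O7^2-] = 3.462 × 10^-4 / 0.01026 = 0.03374 mol/L

0.03374 M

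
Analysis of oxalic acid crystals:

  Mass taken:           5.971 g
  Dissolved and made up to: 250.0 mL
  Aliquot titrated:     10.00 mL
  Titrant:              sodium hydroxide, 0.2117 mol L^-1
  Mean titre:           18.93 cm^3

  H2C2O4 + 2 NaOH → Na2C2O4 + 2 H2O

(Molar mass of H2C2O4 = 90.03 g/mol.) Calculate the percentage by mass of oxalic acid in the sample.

n(NaOH) per titration = 0.01893 × 0.2117 = 4.007 × 10^-3 mol
From the 1:2 ratio, n(H2C2O4) in each aliquot = 1/2 × 4.007 × 10^-3 = 2.004 × 10^-3 mol
n(H2C2O4) in the whole flask = 2.004 × 10^-3 × 250.0/10.00 = 0.05009 mol
mass of H2C2O4 = 0.05009 × 90.03 = 4.510 g
% H2C2O4 = 4.510 / 5.971 × 100 = 75.53 %

75.53 %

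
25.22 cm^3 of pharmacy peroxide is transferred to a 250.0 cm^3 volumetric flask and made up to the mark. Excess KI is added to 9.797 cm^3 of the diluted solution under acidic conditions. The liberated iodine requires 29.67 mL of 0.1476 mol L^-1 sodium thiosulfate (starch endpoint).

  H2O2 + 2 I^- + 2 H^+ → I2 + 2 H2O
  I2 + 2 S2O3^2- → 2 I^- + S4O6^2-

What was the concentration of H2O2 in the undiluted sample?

n(S2O3^2-) = 0.02967 × 0.1476 = 4.379 × 10^-3 mol
n(I2) = n(S2O3^2-)/2 = 2.190 × 10^-3 mol
n(H2O2) in the aliquot = 2.190 × 10^-3 mol (1:1 ratio)
[H2O2]_dilute = 2.190 × 10^-3 / 0.009797 = 0.2235 mol/L
[H2O2]_original = 0.2235 × 250.0/25.22 = 2.216 mol/L

2.216 mol/L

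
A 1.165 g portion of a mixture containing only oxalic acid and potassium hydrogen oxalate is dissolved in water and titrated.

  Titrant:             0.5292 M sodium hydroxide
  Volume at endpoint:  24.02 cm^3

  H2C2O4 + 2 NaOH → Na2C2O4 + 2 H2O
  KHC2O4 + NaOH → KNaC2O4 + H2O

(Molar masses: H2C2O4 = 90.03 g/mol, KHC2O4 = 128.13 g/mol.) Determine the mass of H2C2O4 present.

0.2511 g

n(NaOH) = 0.02402 × 0.5292 = 0.01271 mol
Let x = n(H2C2O4), y = n(KHC2O4).
Titrant: 2x + 1y = 0.01271;  mass: 90.03x + 128.13y = 1.165
Solving, x = 2.790 × 10^-3 mol, y = 7.132 × 10^-3 mol
mass of H2C2O4 = 2.790 × 10^-3 × 90.03 = 0.2511 g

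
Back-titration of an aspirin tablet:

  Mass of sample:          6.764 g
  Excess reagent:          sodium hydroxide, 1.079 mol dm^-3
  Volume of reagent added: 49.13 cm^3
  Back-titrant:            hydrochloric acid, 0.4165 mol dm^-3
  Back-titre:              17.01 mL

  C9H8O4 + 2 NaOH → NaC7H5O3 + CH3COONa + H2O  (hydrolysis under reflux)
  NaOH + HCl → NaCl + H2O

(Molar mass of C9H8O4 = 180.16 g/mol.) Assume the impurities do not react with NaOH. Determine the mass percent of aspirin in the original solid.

61.16 %

n(NaOH) added = 0.04913 × 1.079 = 0.05301 mol
n(HCl) used in back-titration = 0.01701 × 0.4165 = 7.085 × 10^-3 mol
n(NaOH) left over = 7.085 × 10^-3 mol (1:1 ratio)
n(NaOH) consumed by analyte = 0.05301 − 7.085 × 10^-3 = 0.04593 mol
From the 1:2 ratio, n(C9H8O4) = 1/2 × 0.04593 = 0.02296 mol
mass of C9H8O4 = 0.02296 × 180.16 = 4.137 g
% C9H8O4 = 4.137 / 6.764 × 100 = 61.16 %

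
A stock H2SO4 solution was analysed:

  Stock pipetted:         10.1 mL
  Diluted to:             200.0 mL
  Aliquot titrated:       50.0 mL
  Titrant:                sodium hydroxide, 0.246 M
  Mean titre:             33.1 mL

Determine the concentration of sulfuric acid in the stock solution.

H2SO4 + 2 NaOH → Na2SO4 + 2 H2O
n(NaOH) = 0.0331 × 0.246 = 8.14 × 10^-3 mol
From the 1:2 ratio, n(H2SO4) in the aliquot = 1/2 × 8.14 × 10^-3 = 4.07 × 10^-3 mol
[H2SO4]_dilute = 4.07 × 10^-3 / 0.0500 = 0.0814 mol/L
Dilution factor = 200.0 / 10.1 = 19.80
[H2SO4]_stock = 0.0814 × 19.80 = 1.61 mol/L

1.61 M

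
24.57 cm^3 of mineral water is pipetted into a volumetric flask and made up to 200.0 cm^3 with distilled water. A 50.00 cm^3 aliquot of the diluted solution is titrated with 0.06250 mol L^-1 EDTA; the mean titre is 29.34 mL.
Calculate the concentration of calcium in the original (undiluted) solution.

0.2985 mol/L

Ca^2+ + EDTA^4- → [Ca(EDTA)]^2-
n(EDTA) = 0.02934 × 0.06250 = 1.834 × 10^-3 mol
n(Ca2+) in the aliquot = 1.834 × 10^-3 mol (1:1 ratio)
[Ca2+]_dilute = 1.834 × 10^-3 / 0.05000 = 0.03667 mol/L
Dilution factor = 200.0 / 24.57 = 8.140
[Ca2+]_stock = 0.03667 × 8.140 = 0.2985 mol/L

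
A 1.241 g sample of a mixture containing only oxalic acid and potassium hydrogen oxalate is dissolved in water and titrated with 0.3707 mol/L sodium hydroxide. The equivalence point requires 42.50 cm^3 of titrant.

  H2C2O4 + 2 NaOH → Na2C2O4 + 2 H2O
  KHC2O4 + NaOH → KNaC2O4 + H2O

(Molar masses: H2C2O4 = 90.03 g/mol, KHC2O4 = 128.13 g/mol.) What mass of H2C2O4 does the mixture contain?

n(NaOH) = 0.04250 × 0.3707 = 0.01575 mol
Let x = n(H2C2O4), y = n(KHC2O4).
Titrant: 2x + 1y = 0.01575;  mass: 90.03x + 128.13y = 1.241
Solving, x = 4.678 × 10^-3 mol, y = 6.398 × 10^-3 mol
mass of H2C2O4 = 4.678 × 10^-3 × 90.03 = 0.4212 g

0.4212 g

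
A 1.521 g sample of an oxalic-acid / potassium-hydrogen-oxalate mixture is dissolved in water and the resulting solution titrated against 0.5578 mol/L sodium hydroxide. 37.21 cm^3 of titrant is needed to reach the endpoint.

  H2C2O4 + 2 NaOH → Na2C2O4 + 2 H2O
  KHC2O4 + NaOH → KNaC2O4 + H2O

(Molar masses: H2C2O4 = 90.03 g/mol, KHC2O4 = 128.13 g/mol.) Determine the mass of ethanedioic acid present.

n(NaOH) = 0.03721 × 0.5578 = 0.02076 mol
Let x = n(H2C2O4), y = n(KHC2O4).
Titrant: 2x + 1y = 0.02076;  mass: 90.03x + 128.13y = 1.521
Solving, x = 6.849 × 10^-3 mol, y = 7.059 × 10^-3 mol
mass of H2C2O4 = 6.849 × 10^-3 × 90.03 = 0.6166 g

0.6166 g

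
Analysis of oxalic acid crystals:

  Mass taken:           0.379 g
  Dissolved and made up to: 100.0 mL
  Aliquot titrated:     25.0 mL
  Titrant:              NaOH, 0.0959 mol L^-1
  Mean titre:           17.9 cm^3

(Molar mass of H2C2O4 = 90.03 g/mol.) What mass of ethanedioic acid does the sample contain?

0.309 g

H2C2O4 + 2 NaOH → Na2C2O4 + 2 H2O
n(NaOH) per titration = 0.0179 × 0.0959 = 1.72 × 10^-3 mol
From the 1:2 ratio, n(H2C2O4) in each aliquot = 1/2 × 1.72 × 10^-3 = 8.58 × 10^-4 mol
n(H2C2O4) in the whole flask = 8.58 × 10^-4 × 100.0/25.0 = 3.43 × 10^-3 mol
mass of H2C2O4 = 3.43 × 10^-3 × 90.03 = 0.309 g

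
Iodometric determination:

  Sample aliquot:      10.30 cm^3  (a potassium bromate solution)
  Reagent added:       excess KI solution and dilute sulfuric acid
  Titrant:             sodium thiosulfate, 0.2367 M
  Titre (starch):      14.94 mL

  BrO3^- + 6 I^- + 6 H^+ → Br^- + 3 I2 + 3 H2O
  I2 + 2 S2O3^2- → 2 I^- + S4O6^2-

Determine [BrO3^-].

n(S2O3^2-) = 0.01494 × 0.2367 = 3.536 × 10^-3 mol
n(I2) = n(S2O3^2-)/2 = 1.768 × 10^-3 mol
From the 1:3 ratio, n(BrO3^-) in the aliquot = 1/3 × 1.768 × 10^-3 = 5.894 × 10^-4 mol
[BrO3^-] = 5.894 × 10^-4 / 0.01030 = 0.05722 mol/L

0.05722 M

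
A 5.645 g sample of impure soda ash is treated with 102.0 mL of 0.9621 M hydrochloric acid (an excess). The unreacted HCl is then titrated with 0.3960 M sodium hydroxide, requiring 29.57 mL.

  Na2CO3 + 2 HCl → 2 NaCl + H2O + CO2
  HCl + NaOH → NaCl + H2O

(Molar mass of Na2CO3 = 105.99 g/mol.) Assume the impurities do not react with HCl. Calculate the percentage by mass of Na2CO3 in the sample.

n(HCl) added = 0.1020 × 0.9621 = 0.09813 mol
n(NaOH) used in back-titration = 0.02957 × 0.3960 = 0.01171 mol
n(HCl) left over = 0.01171 mol (1:1 ratio)
n(HCl) consumed by analyte = 0.09813 − 0.01171 = 0.08642 mol
From the 1:2 ratio, n(Na2CO3) = 1/2 × 0.08642 = 0.04321 mol
mass of Na2CO3 = 0.04321 × 105.99 = 4.580 g
% Na2CO3 = 4.580 / 5.645 × 100 = 81.13 %

81.13 %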